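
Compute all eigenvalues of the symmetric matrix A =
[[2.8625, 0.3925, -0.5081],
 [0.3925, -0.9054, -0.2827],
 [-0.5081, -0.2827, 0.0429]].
sigma(A) ≈ {-1, 0, 3}

A is real symmetric, so its spectrum consists of real eigenvalues. Expanding the characteristic polynomial of the displayed matrix gives
  det(λ I - A) = p(λ) = λ^3 + (-2)λ^2 + (-3)λ + (0).
Solving p(λ) = 0 yields eigenvalues ≈ -1, 0, 3. (A is shown rounded to 4 decimals, so these recover the underlying integer eigenvalues to within that precision.)
Verification: the trace of A = 2 equals the sum of eigenvalues 2, and det(A) ≈ -0.0001 matches the eigenvalue product 0.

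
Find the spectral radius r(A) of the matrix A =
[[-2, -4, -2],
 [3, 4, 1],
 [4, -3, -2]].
r(A) ≈ 3.643

The eigenvalues of A are the roots of its characteristic polynomial. With M = A (coefficients from the trace, the sum of principal 2x2 minors, and det A):
  p(λ) = det(λ I - M) = λ^3 + 11λ - 20.
No integer candidate from the rational root theorem (±divisors of 20) is a root, so the roots are irrational. The cubic discriminant is Δ = -16124 < 0, so there is one real root and a complex-conjugate pair. p(1) = -8 and p(2) = 10 have opposite signs, so a root lies in (1, 2); Newton's method refines it to λ ≈ 1.507. Dividing out (λ - (1.507)) leaves approximately λ^2 + 1.507λ + 13.2711. For λ^2 + 1.507λ + 13.2711 the discriminant is -50.8134. It is negative, so the remaining roots are the complex-conjugate pair λ ≈ -0.7535 ± 3.5642i. Their product equals the constant term, so |λ|^2 ≈ 13.2711 and |λ| ≈ 3.643.
Thus the eigenvalues (to 4 decimals) are 1.507 (modulus 1.507); -0.7535 ± 3.5642i (modulus 3.643). The spectral radius is the largest modulus: r(A) ≈ 3.643. (Cross-check: r(A) ≤ ||A||_2 ≈ 7.1589; equality holds whenever A is normal, though it can also hold for some non-normal A.)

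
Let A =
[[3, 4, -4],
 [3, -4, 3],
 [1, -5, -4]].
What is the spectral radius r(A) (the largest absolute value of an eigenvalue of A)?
r(A) ≈ 6.5543

The eigenvalues of A are the roots of its characteristic polynomial. With M = A (coefficients from the trace, the sum of principal 2x2 minors, and det A):
  p(λ) = det(λ I - M) = λ^3 + 5λ^2 - λ - 197.
No integer candidate from the rational root theorem (±divisors of 197) is a root, so the roots are irrational. The cubic discriminant is Δ = -931584 < 0, so there is one real root and a complex-conjugate pair. p(4) = -57 and p(5) = 48 have opposite signs, so a root lies in (4, 5); Newton's method refines it to λ ≈ 4.5858. Dividing out (λ - (4.5858)) leaves approximately λ^2 + 9.5858λ + 42.9586. For λ^2 + 9.5858λ + 42.9586 the discriminant is -79.9469. It is negative, so the remaining roots are the complex-conjugate pair λ ≈ -4.7929 ± 4.4707i. Their product equals the constant term, so |λ|^2 ≈ 42.9586 and |λ| ≈ 6.5543.
Thus the eigenvalues (to 4 decimals) are 4.5858 (modulus 4.5858); -4.7929 ± 4.4707i (modulus 6.5543). The spectral radius is the largest modulus: r(A) ≈ 6.5543. (Cross-check: r(A) ≤ ||A||_2 ≈ 7.7725; equality holds whenever A is normal, though it can also hold for some non-normal A.)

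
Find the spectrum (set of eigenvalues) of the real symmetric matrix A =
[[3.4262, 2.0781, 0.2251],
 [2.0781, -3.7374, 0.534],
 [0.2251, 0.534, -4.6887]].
sigma(A) ≈ {-5, -4, 4}

A is real symmetric, so its spectrum consists of real eigenvalues. Expanding the characteristic polynomial of the displayed matrix gives
  det(λ I - A) = p(λ) = λ^3 + (5)λ^2 + (-16)λ + (-80).
Solving p(λ) = 0 yields eigenvalues ≈ -5, -4, 4. (A is shown rounded to 4 decimals, so these recover the underlying integer eigenvalues to within that precision.)
Verification: the trace of A = -5 equals the sum of eigenvalues -5, and det(A) ≈ 79.9993 matches the eigenvalue product 80.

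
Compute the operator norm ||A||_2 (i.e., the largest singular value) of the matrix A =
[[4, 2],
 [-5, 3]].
||A||_2 = sqrt((54 + sqrt(980))/2) ≈ 6.5309 (= sqrt(largest eigenvalue of A^T A))

||A||_2 = sigma_max(A) = sqrt(lambda_max(A^T A)). Form the symmetric matrix M = A^T A =
[[41, -7],
 [-7, 13]].
Its characteristic polynomial (trace, determinant of M give the coefficients) is
  p(λ) = det(λ I - M) = λ^2 - 54λ + 484.
For λ^2 - 54λ + 484 the discriminant is 980. It is nonnegative but not a perfect square, so the roots are real and irrational: λ = (54 ± sqrt(980))/2 ≈ 42.6525, 11.3475.
So the eigenvalues of A^T A are ≈ 11.3475, 42.6525 (all ≥ 0, as they must be for A^T A). The largest is λ_max = (54 + sqrt(980))/2 ≈ 42.6525, hence ||A||_2 = sqrt(λ_max) = sqrt((54 + sqrt(980))/2) ≈ 6.5309.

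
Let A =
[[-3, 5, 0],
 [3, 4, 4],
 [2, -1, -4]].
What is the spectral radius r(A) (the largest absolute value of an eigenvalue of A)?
r(A) ≈ 5.7682

The eigenvalues of A are the roots of its characteristic polynomial. With M = A (coefficients from the trace, the sum of principal 2x2 minors, and det A):
  p(λ) = det(λ I - M) = λ^3 + 3λ^2 - 27λ - 136.
No integer candidate from the rational root theorem (±divisors of 136) is a root, so the roots are irrational. The cubic discriminant is Δ = -201123 < 0, so there is one real root and a complex-conjugate pair. p(5) = -71 and p(6) = 26 have opposite signs, so a root lies in (5, 6); Newton's method refines it to λ ≈ 5.7682. Dividing out (λ - (5.7682)) leaves approximately λ^2 + 8.7682λ + 23.5774. For λ^2 + 8.7682λ + 23.5774 the discriminant is -17.4274. It is negative, so the remaining roots are the complex-conjugate pair λ ≈ -4.3841 ± 2.0873i. Their product equals the constant term, so |λ|^2 ≈ 23.5774 and |λ| ≈ 4.8557.
Thus the eigenvalues (to 4 decimals) are 5.7682 (modulus 5.7682); -4.3841 ± 2.0873i (modulus 4.8557). The spectral radius is the largest modulus: r(A) ≈ 5.7682. (Cross-check: r(A) ≤ ||A||_2 ≈ 7.5946; equality holds whenever A is normal, though it can also hold for some non-normal A.)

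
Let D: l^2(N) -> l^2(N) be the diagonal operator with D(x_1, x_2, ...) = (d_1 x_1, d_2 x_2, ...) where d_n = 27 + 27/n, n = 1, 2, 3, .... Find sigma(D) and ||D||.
sigma(D) = {27 + 27/n : n ≥ 1} ∪ {27}; ||D|| = 54

A bounded diagonal operator on l^2 with diagonal entries d_n has spectrum equal to the closure of {d_n : n ≥ 1}: every d_n is an eigenvalue (with eigenvector e_n), so {d_n} ⊂ sigma(D); the spectrum is closed, so its closure is too; and for lambda not in the closure, (D - lambda I) has bounded inverse (the diagonal entries 1/(d_n - lambda) are bounded). For our sequence d_n = 27 + 27/n, n = 1, 2, 3, ...:
  - {d_n} = {27 + 27/n : n ≥ 1}; the only limit point is 27
  - closure = {27 + 27/n : n ≥ 1} ∪ {27}
For the norm: a diagonal operator has ||D|| = sup_n |d_n|. Here d_n = 27 + 27/n is positive and decreasing, so sup_n |d_n| = d_1 = 27 + 27 = 54. So ||D|| = 54.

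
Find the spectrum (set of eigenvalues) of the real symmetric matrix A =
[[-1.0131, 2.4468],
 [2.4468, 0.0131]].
sigma(A) ≈ {-3, 2}

A is real symmetric, so its spectrum consists of real eigenvalues. Expanding the characteristic polynomial of the displayed matrix gives
  det(λ I - A) = p(λ) = λ^2 + (1)λ + (-6).
Solving p(λ) = 0 yields eigenvalues ≈ -3, 2. (A is shown rounded to 4 decimals, so these recover the underlying integer eigenvalues to within that precision.)
Verification: the trace of A = -1 equals the sum of eigenvalues -1, and det(A) ≈ -6.0001 matches the eigenvalue product -6.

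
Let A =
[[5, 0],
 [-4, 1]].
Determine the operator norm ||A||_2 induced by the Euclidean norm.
||A||_2 = sqrt((42 + sqrt(1664))/2) ≈ 6.434 (= sqrt(largest eigenvalue of A^T A))

||A||_2 = sigma_max(A) = sqrt(lambda_max(A^T A)). Form the symmetric matrix M = A^T A =
[[41, -4],
 [-4, 1]].
Its characteristic polynomial (trace, determinant of M give the coefficients) is
  p(λ) = det(λ I - M) = λ^2 - 42λ + 25.
For λ^2 - 42λ + 25 the discriminant is 1664. It is nonnegative but not a perfect square, so the roots are real and irrational: λ = (42 ± sqrt(1664))/2 ≈ 41.3961, 0.6039.
So the eigenvalues of A^T A are ≈ 0.6039, 41.3961 (all ≥ 0, as they must be for A^T A). The largest is λ_max = (42 + sqrt(1664))/2 ≈ 41.3961, hence ||A||_2 = sqrt(λ_max) = sqrt((42 + sqrt(1664))/2) ≈ 6.434.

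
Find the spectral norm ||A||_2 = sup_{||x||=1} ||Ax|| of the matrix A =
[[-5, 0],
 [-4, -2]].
||A||_2 = sqrt((45 + sqrt(1625))/2) ≈ 6.5311 (= sqrt(largest eigenvalue of A^T A))

||A||_2 = sigma_max(A) = sqrt(lambda_max(A^T A)). Form the symmetric matrix M = A^T A =
[[41, 8],
 [8, 4]].
Its characteristic polynomial (trace, determinant of M give the coefficients) is
  p(λ) = det(λ I - M) = λ^2 - 45λ + 100.
For λ^2 - 45λ + 100 the discriminant is 1625. It is nonnegative but not a perfect square, so the roots are real and irrational: λ = (45 ± sqrt(1625))/2 ≈ 42.6556, 2.3444.
So the eigenvalues of A^T A are ≈ 2.3444, 42.6556 (all ≥ 0, as they must be for A^T A). The largest is λ_max = (45 + sqrt(1625))/2 ≈ 42.6556, hence ||A||_2 = sqrt(λ_max) = sqrt((45 + sqrt(1625))/2) ≈ 6.5311.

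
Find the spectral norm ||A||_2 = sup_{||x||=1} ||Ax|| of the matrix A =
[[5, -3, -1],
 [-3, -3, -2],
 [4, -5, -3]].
||A||_2 ≈ 9.0314 (= sqrt(largest eigenvalue of A^T A))

||A||_2 = sigma_max(A) = sqrt(lambda_max(A^T A)). Form the symmetric matrix M = A^T A =
[[50, -26, -11],
 [-26, 43, 24],
 [-11, 24, 14]].
Its characteristic polynomial (trace, sum of principal 2x2 minors, determinant of M give the coefficients) is
  p(λ) = det(λ I - M) = λ^3 - 107λ^2 + 2079λ - 361.
No integer candidate from the rational root theorem (±divisors of 361) is a root, so the roots are irrational. The cubic discriminant is Δ = 13214599888 > 0, so there are three distinct real roots. p(0) = -361 and p(1) = 1612 have opposite signs, so a root lies in (0, 1); Newton's method refines it to λ ≈ 0.1752. p(25) = 364 and p(26) = -1063 have opposite signs, so a root lies in (25, 26); Newton's method refines it to λ ≈ 25.2592. p(81) = -2548 and p(82) = 2017 have opposite signs, so a root lies in (81, 82); Newton's method refines it to λ ≈ 81.5656. Check (Vieta): the three roots sum to 107, matching tr M = 107.
So the eigenvalues of A^T A are ≈ 0.1752, 25.2592, 81.5656 (all ≥ 0, as they must be for A^T A). The largest is λ_max ≈ 81.5656, hence ||A||_2 = sqrt(λ_max) ≈ 9.0314.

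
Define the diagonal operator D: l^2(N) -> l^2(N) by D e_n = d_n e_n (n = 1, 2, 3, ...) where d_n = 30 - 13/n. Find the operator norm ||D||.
||D|| = 30

For a diagonal operator on l^2 with entries d_n, ||D|| = sup_n |d_n|. Here d_1 = 17, d_2 = 47/2, ..., and d_n = 30 - 13/n increases monotonically toward 30. All terms lie in [17, 30), so |d_n| = d_n and the supremum is the limit 30, which is not attained by any individual d_n. Hence ||D|| = 30.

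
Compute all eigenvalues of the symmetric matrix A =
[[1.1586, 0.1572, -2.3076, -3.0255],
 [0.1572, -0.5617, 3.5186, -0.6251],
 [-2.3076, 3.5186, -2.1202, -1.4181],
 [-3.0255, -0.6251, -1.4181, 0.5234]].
sigma(A) ≈ {-6, -2, 3, 4}

A is real symmetric, so its spectrum consists of real eigenvalues. Expanding the characteristic polynomial of the displayed matrix gives
  det(λ I - A) = p(λ) = λ^4 + (1)λ^3 + (-32)λ^2 + (12)λ + (143.9943).
Solving p(λ) = 0 yields eigenvalues ≈ -6, -2, 3, 4. (A is shown rounded to 4 decimals, so these recover the underlying integer eigenvalues to within that precision.)
Verification: the trace of A = -1 equals the sum of eigenvalues -1, and det(A) ≈ 143.9943 matches the eigenvalue product 144.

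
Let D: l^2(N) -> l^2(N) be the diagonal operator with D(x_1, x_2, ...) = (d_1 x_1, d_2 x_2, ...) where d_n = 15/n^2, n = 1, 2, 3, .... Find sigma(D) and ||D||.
sigma(D) = {15/n^2 : n ≥ 1} ∪ {0}; ||D|| = 15

A bounded diagonal operator on l^2 with diagonal entries d_n has spectrum equal to the closure of {d_n : n ≥ 1}: every d_n is an eigenvalue (with eigenvector e_n), so {d_n} ⊂ sigma(D); the spectrum is closed, so its closure is too; and for lambda not in the closure, (D - lambda I) has bounded inverse (the diagonal entries 1/(d_n - lambda) are bounded). For our sequence d_n = 15/n^2, n = 1, 2, 3, ...:
  - {d_n} = {15/n^2 : n ≥ 1}; the only limit point is 0
  - closure = {15/n^2 : n ≥ 1} ∪ {0}
For the norm: a diagonal operator has ||D|| = sup_n |d_n|. Here d_n = 15/n^2 is positive and decreasing, so sup_n |d_n| = d_1 = 15. So ||D|| = 15.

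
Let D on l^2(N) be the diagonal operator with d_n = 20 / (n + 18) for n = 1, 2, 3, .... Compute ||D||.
||D|| = 20/19 (attained at n = 1)

For D diagonal, ||D|| = sup_n |d_n| = sup_n 20/(n + 18). This is positive and strictly decreasing in n, so the supremum is attained at n = 1: d_1 = 20/(1 + 18) = 20/19. Hence ||D|| = 20/19.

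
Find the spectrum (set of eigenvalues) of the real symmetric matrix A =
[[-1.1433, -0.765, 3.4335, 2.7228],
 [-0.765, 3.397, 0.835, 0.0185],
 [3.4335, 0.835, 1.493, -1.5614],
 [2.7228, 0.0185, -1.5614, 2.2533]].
sigma(A) ≈ {-5, 3, 4} (4 with multiplicity 2)

A is real symmetric, so its spectrum consists of real eigenvalues. Expanding the characteristic polynomial of the displayed matrix gives
  det(λ I - A) = p(λ) = λ^4 + (-6)λ^3 + (-15)λ^2 + (151.9986)λ + (-239.9958).
Solving p(λ) = 0 yields eigenvalues ≈ -5, 3, 4, 4. (A is shown rounded to 4 decimals, so these recover the underlying integer eigenvalues to within that precision.)
Verification: the trace of A = 6 equals the sum of eigenvalues 6, and det(A) ≈ -239.9958 matches the eigenvalue product -240.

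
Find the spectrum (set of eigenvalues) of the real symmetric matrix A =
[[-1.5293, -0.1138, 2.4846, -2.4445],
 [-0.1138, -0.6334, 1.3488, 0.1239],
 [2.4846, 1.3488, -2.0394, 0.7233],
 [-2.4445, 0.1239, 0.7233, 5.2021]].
sigma(A) ≈ {-5, -1, 1, 6}

A is real symmetric, so its spectrum consists of real eigenvalues. Expanding the characteristic polynomial of the displayed matrix gives
  det(λ I - A) = p(λ) = λ^4 + (-1)λ^3 + (-31)λ^2 + (0.9988)λ + (29.9988).
Solving p(λ) = 0 yields eigenvalues ≈ -5, -1, 1, 6. (A is shown rounded to 4 decimals, so these recover the underlying integer eigenvalues to within that precision.)
Verification: the trace of A = 1 equals the sum of eigenvalues 1, and det(A) ≈ 29.9988 matches the eigenvalue product 30.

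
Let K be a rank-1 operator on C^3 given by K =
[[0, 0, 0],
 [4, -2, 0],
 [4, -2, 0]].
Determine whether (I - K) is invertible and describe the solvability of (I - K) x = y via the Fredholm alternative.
(I - K) is invertible (det(I - K) = 3 ≠ 0), so for every y in C^3 the equation (I - K) x = y has a unique solution.

K has rank 1, so it is an outer product K = u v^T: every row of K is a multiple of one row vector. Reading off the entries, u = (0, 2, 2) and v = (2, -1, 0) (row i of K equals u_i·v^T). A rank-one matrix u v^T satisfies K u = u (v·u) and kills the (2)-dimensional subspace v^⊥, so its characteristic polynomial is lambda^2 (lambda - v·u) with v·u = tr K = -2. Hence the eigenvalues of I - K are 1 (multiplicity 2) and 1 - (-2) = 3, so det(I - K) = 3. (Direct check: I - K =
[[1, 0, 0],
 [-4, 3, 0],
 [-4, 2, 1]]
has determinant 3.) The finite-dimensional Fredholm alternative says: either (I - K) is invertible, or ker(I - K) ≠ {0} and then range(I - K) = ker((I - K)^*)^⊥, with dim ker(I - K) = dim ker((I - K)^*). Since det(I - K) ≠ 0, 1 is not an eigenvalue of K and ker(I - K) = {0}, so we are in the first case: for every y there is a unique x = (I - K)^(-1) y. Explicitly, by the Sherman–Morrison formula, (I - u v^T)^(-1) = I + u v^T/(1 - v·u), i.e. (I - K)^(-1) = I + K/(3).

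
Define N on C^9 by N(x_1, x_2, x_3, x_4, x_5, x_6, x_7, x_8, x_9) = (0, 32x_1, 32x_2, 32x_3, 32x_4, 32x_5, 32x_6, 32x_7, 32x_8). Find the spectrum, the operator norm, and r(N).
sigma(N) = {0}; ||N|| = 32; r(N) = 0. (N is nilpotent with N^9 = 0.)

On C^9, N is a strictly lower-triangular matrix with 32 on the subdiagonal and zeros elsewhere, so its characteristic polynomial is lambda^9 and every eigenvalue is 0: sigma(N) = {0}. For the operator norm, N e_i = 32e_{i+1} for i = 1, ..., 8 and N e_9 = 0, so the singular values of N are 32 (with multiplicity 8) and 0; hence ||N|| = 32. The spectral radius r(N) = max|lambda| = 0. Note ||N|| > r(N) — characteristic of non-normal nilpotent operators. Indeed N^9 = 0.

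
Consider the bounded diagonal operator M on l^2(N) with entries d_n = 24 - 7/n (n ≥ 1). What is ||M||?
||M|| = 24

For a diagonal operator on l^2 with entries d_n, ||M|| = sup_n |d_n|. Here d_1 = 17, d_2 = 41/2, ..., and d_n = 24 - 7/n increases monotonically toward 24. All terms lie in [17, 24), so |d_n| = d_n and the supremum is the limit 24, which is not attained by any individual d_n. Hence ||M|| = 24.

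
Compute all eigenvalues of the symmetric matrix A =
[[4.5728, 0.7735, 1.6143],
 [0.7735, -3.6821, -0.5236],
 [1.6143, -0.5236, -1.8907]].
sigma(A) ≈ {-4, -2, 5}

A is real symmetric, so its spectrum consists of real eigenvalues. Expanding the characteristic polynomial of the displayed matrix gives
  det(λ I - A) = p(λ) = λ^3 + (1)λ^2 + (-22)λ + (-40).
Solving p(λ) = 0 yields eigenvalues ≈ -4, -2, 5. (A is shown rounded to 4 decimals, so these recover the underlying integer eigenvalues to within that precision.)
Verification: the trace of A = -1 equals the sum of eigenvalues -1, and det(A) ≈ 40.0000 matches the eigenvalue product 40.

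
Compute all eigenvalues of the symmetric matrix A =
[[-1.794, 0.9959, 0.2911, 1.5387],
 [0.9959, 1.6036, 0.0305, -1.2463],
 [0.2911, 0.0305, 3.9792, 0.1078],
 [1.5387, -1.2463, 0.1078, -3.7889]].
sigma(A) ≈ {-5, -1, 2, 4}

A is real symmetric, so its spectrum consists of real eigenvalues. Expanding the characteristic polynomial of the displayed matrix gives
  det(λ I - A) = p(λ) = λ^4 + (0)λ^3 + (-23)λ^2 + (17.9986)λ + (40).
Solving p(λ) = 0 yields eigenvalues ≈ -5, -1, 2, 4. (A is shown rounded to 4 decimals, so these recover the underlying integer eigenvalues to within that precision.)
Verification: the trace of A = 0 equals the sum of eigenvalues 0, and det(A) ≈ 40.0004 matches the eigenvalue product 40.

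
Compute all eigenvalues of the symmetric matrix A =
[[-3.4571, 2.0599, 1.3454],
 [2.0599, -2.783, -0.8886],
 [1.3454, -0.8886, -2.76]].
sigma(A) ≈ {-6, -2, -1}

A is real symmetric, so its spectrum consists of real eigenvalues. Expanding the characteristic polynomial of the displayed matrix gives
  det(λ I - A) = p(λ) = λ^3 + (9)λ^2 + (20)λ + (12.0011).
Solving p(λ) = 0 yields eigenvalues ≈ -6, -2, -1. (A is shown rounded to 4 decimals, so these recover the underlying integer eigenvalues to within that precision.)
Verification: the trace of A = -9 equals the sum of eigenvalues -9, and det(A) ≈ -12.0011 matches the eigenvalue product -12.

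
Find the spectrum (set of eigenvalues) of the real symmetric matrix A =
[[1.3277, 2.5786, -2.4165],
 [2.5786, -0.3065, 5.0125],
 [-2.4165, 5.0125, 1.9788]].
sigma(A) ≈ {-6, 3, 6}

A is real symmetric, so its spectrum consists of real eigenvalues. Expanding the characteristic polynomial of the displayed matrix gives
  det(λ I - A) = p(λ) = λ^3 + (-3)λ^2 + (-36)λ + (108).
Solving p(λ) = 0 yields eigenvalues ≈ -6, 3, 6. (A is shown rounded to 4 decimals, so these recover the underlying integer eigenvalues to within that precision.)
Verification: the trace of A = 3 equals the sum of eigenvalues 3, and det(A) ≈ -107.9992 matches the eigenvalue product -108.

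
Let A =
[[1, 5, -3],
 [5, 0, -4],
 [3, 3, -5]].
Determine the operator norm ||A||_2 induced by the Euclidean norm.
||A||_2 ≈ 9.8787 (= sqrt(largest eigenvalue of A^T A))

||A||_2 = sigma_max(A) = sqrt(lambda_max(A^T A)). Form the symmetric matrix M = A^T A =
[[35, 14, -38],
 [14, 34, -30],
 [-38, -30, 50]].
Its characteristic polynomial (trace, sum of principal 2x2 minors, determinant of M give the coefficients) is
  p(λ) = det(λ I - M) = λ^3 - 119λ^2 + 2100λ - 1024.
No integer candidate from the rational root theorem (±divisors of 1024) is a root, so the roots are irrational. The cubic discriminant is Δ = 23081443984 > 0, so there are three distinct real roots. p(0) = -1024 and p(1) = 958 have opposite signs, so a root lies in (0, 1); Newton's method refines it to λ ≈ 0.5018. p(20) = 1376 and p(21) = -142 have opposite signs, so a root lies in (20, 21); Newton's method refines it to λ ≈ 20.9095. p(97) = -4322 and p(98) = 3092 have opposite signs, so a root lies in (97, 98); Newton's method refines it to λ ≈ 97.5886. Check (Vieta): the three roots sum to 119, matching tr M = 119.
So the eigenvalues of A^T A are ≈ 0.5018, 20.9095, 97.5886 (all ≥ 0, as they must be for A^T A). The largest is λ_max ≈ 97.5886, hence ||A||_2 = sqrt(λ_max) ≈ 9.8787.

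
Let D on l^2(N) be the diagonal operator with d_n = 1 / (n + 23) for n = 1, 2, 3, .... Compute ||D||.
||D|| = 1/24 (attained at n = 1)

For D diagonal, ||D|| = sup_n |d_n| = sup_n 1/(n + 23). This is positive and strictly decreasing in n, so the supremum is attained at n = 1: d_1 = 1/(1 + 23) = 1/24. Hence ||D|| = 1/24.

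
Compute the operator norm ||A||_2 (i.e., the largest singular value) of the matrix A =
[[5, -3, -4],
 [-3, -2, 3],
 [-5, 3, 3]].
||A||_2 ≈ 10.1076 (= sqrt(largest eigenvalue of A^T A))

||A||_2 = sigma_max(A) = sqrt(lambda_max(A^T A)). Form the symmetric matrix M = A^T A =
[[59, -24, -44],
 [-24, 22, 15],
 [-44, 15, 34]].
Its characteristic polynomial (trace, sum of principal 2x2 minors, determinant of M give the coefficients) is
  p(λ) = det(λ I - M) = λ^3 - 115λ^2 + 1315λ - 361.
No integer candidate from the rational root theorem (±divisors of 361) is a root, so the roots are irrational. The cubic discriminant is Δ = 12556275008 > 0, so there are three distinct real roots. p(0) = -361 and p(1) = 840 have opposite signs, so a root lies in (0, 1); Newton's method refines it to λ ≈ 0.2814. p(12) = 587 and p(13) = -504 have opposite signs, so a root lies in (12, 13); Newton's method refines it to λ ≈ 12.5556. p(102) = -1483 and p(103) = 7776 have opposite signs, so a root lies in (102, 103); Newton's method refines it to λ ≈ 102.163. Check (Vieta): the three roots sum to 115, matching tr M = 115.
So the eigenvalues of A^T A are ≈ 0.2814, 12.5556, 102.163 (all ≥ 0, as they must be for A^T A). The largest is λ_max ≈ 102.163, hence ||A||_2 = sqrt(λ_max) ≈ 10.1076.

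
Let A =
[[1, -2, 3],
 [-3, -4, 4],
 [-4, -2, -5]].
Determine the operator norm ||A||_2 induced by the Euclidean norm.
||A||_2 ≈ 7.4477 (= sqrt(largest eigenvalue of A^T A))

||A||_2 = sigma_max(A) = sqrt(lambda_max(A^T A)). Form the symmetric matrix M = A^T A =
[[26, 18, 11],
 [18, 24, -12],
 [11, -12, 50]].
Its characteristic polynomial (trace, sum of principal 2x2 minors, determinant of M give the coefficients) is
  p(λ) = det(λ I - M) = λ^3 - 100λ^2 + 2535λ - 3600.
No integer candidate from the rational root theorem (±divisors of 3600) is a root, so the roots are irrational. The cubic discriminant is Δ = 777208500 > 0, so there are three distinct real roots. p(1) = -1164 and p(2) = 1078 have opposite signs, so a root lies in (1, 2); Newton's method refines it to λ ≈ 1.5085. p(43) = 12 and p(44) = -476 have opposite signs, so a root lies in (43, 44); Newton's method refines it to λ ≈ 43.0232. p(55) = -300 and p(56) = 376 have opposite signs, so a root lies in (55, 56); Newton's method refines it to λ ≈ 55.4683. Check (Vieta): the three roots sum to 100, matching tr M = 100.
So the eigenvalues of A^T A are ≈ 1.5085, 43.0232, 55.4683 (all ≥ 0, as they must be for A^T A). The largest is λ_max ≈ 55.4683, hence ||A||_2 = sqrt(λ_max) ≈ 7.4477.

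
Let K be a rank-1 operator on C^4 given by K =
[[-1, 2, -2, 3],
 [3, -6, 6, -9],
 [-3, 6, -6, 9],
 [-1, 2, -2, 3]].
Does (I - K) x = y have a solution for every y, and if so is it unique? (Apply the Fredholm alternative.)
(I - K) is invertible (det(I - K) = 11 ≠ 0), so for every y in C^4 the equation (I - K) x = y has a unique solution.

K has rank 1, so it is an outer product K = u v^T: every row of K is a multiple of one row vector. Reading off the entries, u = (1, -3, 3, 1) and v = (-1, 2, -2, 3) (row i of K equals u_i·v^T). A rank-one matrix u v^T satisfies K u = u (v·u) and kills the (3)-dimensional subspace v^⊥, so its characteristic polynomial is lambda^3 (lambda - v·u) with v·u = tr K = -10. Hence the eigenvalues of I - K are 1 (multiplicity 3) and 1 - (-10) = 11, so det(I - K) = 11. (Direct check: I - K =
[[2, -2, 2, -3],
 [-3, 7, -6, 9],
 [3, -6, 7, -9],
 [1, -2, 2, -2]]
has determinant 11.) The finite-dimensional Fredholm alternative says: either (I - K) is invertible, or ker(I - K) ≠ {0} and then range(I - K) = ker((I - K)^*)^⊥, with dim ker(I - K) = dim ker((I - K)^*). Since det(I - K) ≠ 0, 1 is not an eigenvalue of K and ker(I - K) = {0}, so we are in the first case: for every y there is a unique x = (I - K)^(-1) y. Explicitly, by the Sherman–Morrison formula, (I - u v^T)^(-1) = I + u v^T/(1 - v·u), i.e. (I - K)^(-1) = I + K/(11).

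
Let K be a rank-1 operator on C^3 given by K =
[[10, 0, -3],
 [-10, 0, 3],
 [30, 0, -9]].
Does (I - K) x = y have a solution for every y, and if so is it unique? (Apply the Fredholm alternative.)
(I - K) is singular (det(I - K) = 0, i.e. 1 ∈ sigma(K)). (I - K) x = y is solvable iff y ⊥ ker((I - K)^*) = span{(10, 0, -3)}, i.e. iff 10y_1 - 3y_3 = 0. When solvable, the solutions are x = y + c·(1, -1, 3), c arbitrary (ker(I - K) = span{(1, -1, 3)}, dimension 1).

K has rank 1, so it is an outer product K = u v^T: every row of K is a multiple of one row vector. Reading off the entries, u = (1, -1, 3) and v = (10, 0, -3) (row i of K equals u_i·v^T). A rank-one matrix u v^T satisfies K u = u (v·u) and kills the (2)-dimensional subspace v^⊥, so its characteristic polynomial is lambda^2 (lambda - v·u) with v·u = tr K = 1. Hence the eigenvalues of I - K are 1 (multiplicity 2) and 1 - (1) = 0, so det(I - K) = 0. (Direct check: I - K =
[[-9, 0, 3],
 [10, 1, -3],
 [-30, 0, 10]]
has determinant 0.) So 1 is an eigenvalue of K and (I - K) is not invertible. The finite-dimensional Fredholm alternative says: either (I - K) is invertible, or ker(I - K) ≠ {0} and then range(I - K) = ker((I - K)^*)^⊥, with dim ker(I - K) = dim ker((I - K)^*). We are in the second case, so we need both kernels. Kernel of I - K: (I - K) u = u - u (v·u) = u - u = 0, so ker(I - K) = span{u} = span{(1, -1, 3)} (it is exactly 1-dimensional because rank(I - K) = 2). Kernel of the adjoint: K is real, so (I - K)^* = I - K^T = I - v u^T, and (I - v u^T) v = v - v (u·v) = 0; hence ker((I - K)^*) = span{v} = span{(10, 0, -3)}. Therefore (I - K) x = y is solvable iff <y, v> = 0, i.e. iff 10y_1 - 3y_3 = 0. When this holds, K y = u (v·y) = 0, so (I - K) y = y and x = y is a particular solution; the full solution set is the line x = y + c·u = y + c·(1, -1, 3), c ∈ C.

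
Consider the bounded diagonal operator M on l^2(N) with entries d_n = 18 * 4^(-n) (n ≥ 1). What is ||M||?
||M|| = 9/2 (attained at n = 1)

For M diagonal, ||M|| = sup_n |d_n|. The sequence d_n = 18 * 4^(-n) is positive and strictly decreasing (ratio 4^(-1) < 1), so the supremum is d_1 = 18/4 = 9/2. Hence ||M|| = 9/2.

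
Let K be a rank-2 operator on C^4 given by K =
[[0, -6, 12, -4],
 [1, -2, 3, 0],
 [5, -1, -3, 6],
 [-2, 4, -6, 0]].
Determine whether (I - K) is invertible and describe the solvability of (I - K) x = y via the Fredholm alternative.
(I - K) is invertible (det(I - K) = -11 ≠ 0), so for every y in C^4 the equation (I - K) x = y has a unique solution.

K has rank 2 and factors as K = U V^T = u1 v1^T + u2 v2^T with u1 = (-2, 0, 3, 0), v1 = (1, 1, -3, 2), u2 = (2, 1, 2, -2), v2 = (1, -2, 3, 0) (multiplying out reproduces the displayed K). The nonzero eigenvalues of U V^T coincide with those of the 2 x 2 matrix G = V^T U = [[v1·u1, v1·u2], [v2·u1, v2·u2]] = [[-11, -7], [7, 6]], and by the Sylvester determinant identity det(I_4 - U V^T) = det(I_2 - V^T U) = det([[12, 7], [-7, -5]]) = (12)(-5) - (7)(-7) = -11. (Direct check: I - K =
[[1, 6, -12, 4],
 [-1, 3, -3, 0],
 [-5, 1, 4, -6],
 [2, -4, 6, 1]]
has determinant -11.) The finite-dimensional Fredholm alternative says: either (I - K) is invertible, or ker(I - K) ≠ {0} and then range(I - K) = ker((I - K)^*)^⊥, with dim ker(I - K) = dim ker((I - K)^*). Since det(I - K) ≠ 0, 1 is not an eigenvalue of K and ker(I - K) = {0}, so we are in the first case: for every y there is a unique x = (I - K)^(-1) y. (Explicitly, by the Woodbury identity, (I - U V^T)^(-1) = I + U (I_2 - G)^(-1) V^T.)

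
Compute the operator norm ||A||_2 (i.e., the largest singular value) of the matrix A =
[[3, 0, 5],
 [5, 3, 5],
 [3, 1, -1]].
||A||_2 ≈ 9.5126 (= sqrt(largest eigenvalue of A^T A))

||A||_2 = sigma_max(A) = sqrt(lambda_max(A^T A)). Form the symmetric matrix M = A^T A =
[[43, 18, 37],
 [18, 10, 14],
 [37, 14, 51]].
Its characteristic polynomial (trace, sum of principal 2x2 minors, determinant of M give the coefficients) is
  p(λ) = det(λ I - M) = λ^3 - 104λ^2 + 1244λ - 1936.
No integer candidate from the rational root theorem (±divisors of 1936) is a root, so the roots are irrational. The cubic discriminant is Δ = 4733959680 > 0, so there are three distinct real roots. p(1) = -795 and p(2) = 144 have opposite signs, so a root lies in (1, 2); Newton's method refines it to λ ≈ 1.8319. p(11) = 495 and p(12) = -256 have opposite signs, so a root lies in (11, 12); Newton's method refines it to λ ≈ 11.6792. p(90) = -3376 and p(91) = 3615 have opposite signs, so a root lies in (90, 91); Newton's method refines it to λ ≈ 90.4889. Check (Vieta): the three roots sum to 104, matching tr M = 104.
So the eigenvalues of A^T A are ≈ 1.8319, 11.6792, 90.4889 (all ≥ 0, as they must be for A^T A). The largest is λ_max ≈ 90.4889, hence ||A||_2 = sqrt(λ_max) ≈ 9.5126.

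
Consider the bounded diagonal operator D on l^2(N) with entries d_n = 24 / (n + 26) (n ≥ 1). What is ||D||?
||D|| = 8/9 (attained at n = 1)

For D diagonal, ||D|| = sup_n |d_n| = sup_n 24/(n + 26). This is positive and strictly decreasing in n, so the supremum is attained at n = 1: d_1 = 24/(1 + 26) = 8/9. Hence ||D|| = 8/9.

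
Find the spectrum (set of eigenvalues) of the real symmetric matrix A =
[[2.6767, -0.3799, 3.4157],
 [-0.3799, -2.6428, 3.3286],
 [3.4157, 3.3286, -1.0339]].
sigma(A) ≈ {-6, 0, 5}

A is real symmetric, so its spectrum consists of real eigenvalues. Expanding the characteristic polynomial of the displayed matrix gives
  det(λ I - A) = p(λ) = λ^3 + (1)λ^2 + (-30)λ + (-0.0013).
Solving p(λ) = 0 yields eigenvalues ≈ -6, 0, 5. (A is shown rounded to 4 decimals, so these recover the underlying integer eigenvalues to within that precision.)
Verification: the trace of A = -1 equals the sum of eigenvalues -1, and det(A) ≈ 0.0013 matches the eigenvalue product 0.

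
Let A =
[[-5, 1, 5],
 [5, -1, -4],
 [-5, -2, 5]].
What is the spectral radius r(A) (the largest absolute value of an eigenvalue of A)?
r(A) ≈ 4.5663

The eigenvalues of A are the roots of its characteristic polynomial. With M = A (coefficients from the trace, the sum of principal 2x2 minors, and det A):
  p(λ) = det(λ I - M) = λ^3 + λ^2 - 13λ + 15.
No integer candidate from the rational root theorem (±divisors of 15) is a root, so the roots are irrational. The cubic discriminant is Δ = -688 < 0, so there is one real root and a complex-conjugate pair. p(-5) = -20 and p(-4) = 19 have opposite signs, so a root lies in (-5, -4); Newton's method refines it to λ ≈ -4.5663. Dividing out (λ - (-4.5663)) leaves approximately λ^2 - 3.5663λ + 3.2849. For λ^2 - 3.5663λ + 3.2849 the discriminant is -0.4211. It is negative, so the remaining roots are the complex-conjugate pair λ ≈ 1.7832 ± 0.3245i. Their product equals the constant term, so |λ|^2 ≈ 3.2849 and |λ| ≈ 1.8124.
Thus the eigenvalues (to 4 decimals) are -4.5663 (modulus 4.5663); 1.7832 ± 0.3245i (modulus 1.8124). The spectral radius is the largest modulus: r(A) ≈ 4.5663. (Cross-check: r(A) ≤ ||A||_2 ≈ 11.8595; equality holds whenever A is normal, though it can also hold for some non-normal A.)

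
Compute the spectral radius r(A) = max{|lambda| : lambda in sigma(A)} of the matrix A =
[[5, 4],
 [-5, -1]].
r(A) = sqrt(15) ≈ 3.873

The eigenvalues of A are the roots of its characteristic polynomial. With M = A (coefficients from the trace and determinant):
  p(λ) = det(λ I - M) = λ^2 - 4λ + 15.
For λ^2 - 4λ + 15 the discriminant is -44. It is negative, so the roots are the complex-conjugate pair λ = 2 ± (sqrt(44)/2) i ≈ 2 ± 3.3166i. For a conjugate pair the product of the roots equals the constant term, so |λ|^2 = 15 and |λ| = sqrt(15) ≈ 3.873.
Thus the eigenvalues (to 4 decimals) are 2 ± 3.3166i (modulus 3.873). The spectral radius is the largest modulus: r(A) = sqrt(15) ≈ 3.873. (Cross-check: r(A) ≤ ||A||_2 ≈ 7.9658; equality holds whenever A is normal, though it can also hold for some non-normal A.)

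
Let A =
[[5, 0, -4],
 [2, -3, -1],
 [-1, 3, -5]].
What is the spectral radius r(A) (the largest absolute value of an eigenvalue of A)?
r(A) = sqrt(104)/2 ≈ 5.099

The eigenvalues of A are the roots of its characteristic polynomial. With M = A (coefficients from the trace, the sum of principal 2x2 minors, and det A):
  p(λ) = det(λ I - M) = λ^3 + 3λ^2 - 26λ - 78.
By the rational root theorem any rational root is an integer divisor of 78. Testing λ = -3: p(-3) = -27 + 27 + 78 - 78 = 0, so λ = -3 is a root. Dividing out (λ + 3) leaves p(λ) = (λ + 3)(λ^2 - 26). For λ^2 - 26 the discriminant is 104. It is nonnegative but not a perfect square, so the roots are real and irrational: λ = ± sqrt(104)/2 ≈ 5.099, -5.099.
Thus the eigenvalues (to 4 decimals) are 5.099 (modulus 5.099); -5.099 (modulus 5.099); -3 (modulus 3). The spectral radius is the largest modulus: r(A) = sqrt(104)/2 ≈ 5.099. (Cross-check: r(A) ≤ ||A||_2 ≈ 7.3964; equality holds whenever A is normal, though it can also hold for some non-normal A.)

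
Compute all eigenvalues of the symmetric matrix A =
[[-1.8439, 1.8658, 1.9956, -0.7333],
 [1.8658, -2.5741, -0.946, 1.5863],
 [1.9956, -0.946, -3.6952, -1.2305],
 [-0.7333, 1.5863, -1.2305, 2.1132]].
sigma(A) ≈ {-6, -3, 0, 3}

A is real symmetric, so its spectrum consists of real eigenvalues. Expanding the characteristic polynomial of the displayed matrix gives
  det(λ I - A) = p(λ) = λ^4 + (6)λ^3 + (-9)λ^2 + (-54)λ + (0).
Solving p(λ) = 0 yields eigenvalues ≈ -6, -3, 0, 3. (A is shown rounded to 4 decimals, so these recover the underlying integer eigenvalues to within that precision.)
Verification: the trace of A = -6 equals the sum of eigenvalues -6, and det(A) ≈ -0.0008 matches the eigenvalue product 0.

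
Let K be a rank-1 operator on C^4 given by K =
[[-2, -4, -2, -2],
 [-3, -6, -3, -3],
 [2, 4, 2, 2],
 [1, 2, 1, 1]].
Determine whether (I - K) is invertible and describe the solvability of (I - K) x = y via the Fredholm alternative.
(I - K) is invertible (det(I - K) = 6 ≠ 0), so for every y in C^4 the equation (I - K) x = y has a unique solution.

K has rank 1, so it is an outer product K = u v^T: every row of K is a multiple of one row vector. Reading off the entries, u = (2, 3, -2, -1) and v = (-1, -2, -1, -1) (row i of K equals u_i·v^T). A rank-one matrix u v^T satisfies K u = u (v·u) and kills the (3)-dimensional subspace v^⊥, so its characteristic polynomial is lambda^3 (lambda - v·u) with v·u = tr K = -5. Hence the eigenvalues of I - K are 1 (multiplicity 3) and 1 - (-5) = 6, so det(I - K) = 6. (Direct check: I - K =
[[3, 4, 2, 2],
 [3, 7, 3, 3],
 [-2, -4, -1, -2],
 [-1, -2, -1, 0]]
has determinant 6.) The finite-dimensional Fredholm alternative says: either (I - K) is invertible, or ker(I - K) ≠ {0} and then range(I - K) = ker((I - K)^*)^⊥, with dim ker(I - K) = dim ker((I - K)^*). Since det(I - K) ≠ 0, 1 is not an eigenvalue of K and ker(I - K) = {0}, so we are in the first case: for every y there is a unique x = (I - K)^(-1) y. Explicitly, by the Sherman–Morrison formula, (I - u v^T)^(-1) = I + u v^T/(1 - v·u), i.e. (I - K)^(-1) = I + K/(6).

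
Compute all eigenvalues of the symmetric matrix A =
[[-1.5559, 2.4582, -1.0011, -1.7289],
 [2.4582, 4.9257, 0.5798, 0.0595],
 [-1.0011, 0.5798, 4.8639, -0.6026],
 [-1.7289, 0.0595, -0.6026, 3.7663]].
sigma(A) ≈ {-3, 4, 5, 6}

A is real symmetric, so its spectrum consists of real eigenvalues. Expanding the characteristic polynomial of the displayed matrix gives
  det(λ I - A) = p(λ) = λ^4 + (-12)λ^3 + (29)λ^2 + (101.9986)λ + (-359.9974).
Solving p(λ) = 0 yields eigenvalues ≈ -3, 4, 5, 6. (A is shown rounded to 4 decimals, so these recover the underlying integer eigenvalues to within that precision.)
Verification: the trace of A = 12 equals the sum of eigenvalues 12, and det(A) ≈ -359.9974 matches the eigenvalue product -360.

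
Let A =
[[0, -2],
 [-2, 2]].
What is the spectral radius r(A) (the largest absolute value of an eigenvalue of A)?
r(A) = (2 + sqrt(20))/2 ≈ 3.2361

The eigenvalues of A are the roots of its characteristic polynomial. With M = A (coefficients from the trace and determinant):
  p(λ) = det(λ I - M) = λ^2 - 2λ - 4.
For λ^2 - 2λ - 4 the discriminant is 20. It is nonnegative but not a perfect square, so the roots are real and irrational: λ = (2 ± sqrt(20))/2 ≈ 3.2361, -1.2361.
Thus the eigenvalues (to 4 decimals) are 3.2361 (modulus 3.2361); -1.2361 (modulus 1.2361). The spectral radius is the largest modulus: r(A) = (2 + sqrt(20))/2 ≈ 3.2361. (Cross-check: r(A) ≤ ||A||_2 ≈ 3.2361; equality holds whenever A is normal, though it can also hold for some non-normal A.)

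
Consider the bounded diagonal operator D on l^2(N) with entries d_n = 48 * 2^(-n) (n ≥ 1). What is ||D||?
||D|| = 24 (attained at n = 1)

For D diagonal, ||D|| = sup_n |d_n|. The sequence d_n = 48 * 2^(-n) is positive and strictly decreasing (ratio 2^(-1) < 1), so the supremum is d_1 = 48/2 = 24. Hence ||D|| = 24.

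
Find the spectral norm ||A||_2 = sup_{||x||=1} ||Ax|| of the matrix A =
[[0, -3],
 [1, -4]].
||A||_2 = sqrt((26 + sqrt(640))/2) ≈ 5.0645 (= sqrt(largest eigenvalue of A^T A))

||A||_2 = sigma_max(A) = sqrt(lambda_max(A^T A)). Form the symmetric matrix M = A^T A =
[[1, -4],
 [-4, 25]].
Its characteristic polynomial (trace, determinant of M give the coefficients) is
  p(λ) = det(λ I - M) = λ^2 - 26λ + 9.
For λ^2 - 26λ + 9 the discriminant is 640. It is nonnegative but not a perfect square, so the roots are real and irrational: λ = (26 ± sqrt(640))/2 ≈ 25.6491, 0.3509.
So the eigenvalues of A^T A are ≈ 0.3509, 25.6491 (all ≥ 0, as they must be for A^T A). The largest is λ_max = (26 + sqrt(640))/2 ≈ 25.6491, hence ||A||_2 = sqrt(λ_max) = sqrt((26 + sqrt(640))/2) ≈ 5.0645.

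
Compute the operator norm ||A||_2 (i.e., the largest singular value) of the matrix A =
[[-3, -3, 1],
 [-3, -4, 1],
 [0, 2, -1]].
||A||_2 ≈ 6.9143 (= sqrt(largest eigenvalue of A^T A))

||A||_2 = sigma_max(A) = sqrt(lambda_max(A^T A)). Form the symmetric matrix M = A^T A =
[[18, 21, -6],
 [21, 29, -9],
 [-6, -9, 3]].
Its characteristic polynomial (trace, sum of principal 2x2 minors, determinant of M give the coefficients) is
  p(λ) = det(λ I - M) = λ^3 - 50λ^2 + 105λ - 9.
No integer candidate from the rational root theorem (±divisors of 9) is a root, so the roots are irrational. The cubic discriminant is Δ = 19280313 > 0, so there are three distinct real roots. p(0) = -9 and p(1) = 47 have opposite signs, so a root lies in (0, 1); Newton's method refines it to λ ≈ 0.0895. p(2) = 9 and p(3) = -117 have opposite signs, so a root lies in (2, 3); Newton's method refines it to λ ≈ 2.1028. p(47) = -1701 and p(48) = 423 have opposite signs, so a root lies in (47, 48); Newton's method refines it to λ ≈ 47.8076. Check (Vieta): the three roots sum to 50, matching tr M = 50.
So the eigenvalues of A^T A are ≈ 0.0895, 2.1028, 47.8076 (all ≥ 0, as they must be for A^T A). The largest is λ_max ≈ 47.8076, hence ||A||_2 = sqrt(λ_max) ≈ 6.9143.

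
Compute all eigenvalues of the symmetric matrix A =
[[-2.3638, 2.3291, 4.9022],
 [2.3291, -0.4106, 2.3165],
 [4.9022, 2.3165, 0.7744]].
sigma(A) ≈ {-6, -2, 6}

A is real symmetric, so its spectrum consists of real eigenvalues. Expanding the characteristic polynomial of the displayed matrix gives
  det(λ I - A) = p(λ) = λ^3 + (2)λ^2 + (-36)λ + (-72).
Solving p(λ) = 0 yields eigenvalues ≈ -6, -2, 6. (A is shown rounded to 4 decimals, so these recover the underlying integer eigenvalues to within that precision.)
Verification: the trace of A = -2 equals the sum of eigenvalues -2, and det(A) ≈ 72.0009 matches the eigenvalue product 72.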